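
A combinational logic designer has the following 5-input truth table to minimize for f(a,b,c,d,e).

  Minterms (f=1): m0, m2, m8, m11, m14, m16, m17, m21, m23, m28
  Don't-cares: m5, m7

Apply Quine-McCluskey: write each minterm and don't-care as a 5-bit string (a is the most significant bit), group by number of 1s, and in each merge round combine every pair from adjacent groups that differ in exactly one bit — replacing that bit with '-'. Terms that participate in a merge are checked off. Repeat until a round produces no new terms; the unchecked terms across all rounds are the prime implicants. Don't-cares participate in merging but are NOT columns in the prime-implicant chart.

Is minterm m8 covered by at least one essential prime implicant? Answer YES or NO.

YES

[col 0] 00000*, 00010*, 00101*, 00111*, 01000*, 01011, 01110, 10000*, 10001*, 10101*, 10111*, 11100
[col 1] -0000, -0101*, -0111*, 0-000, 000-0, 001-1*, 10-01, 1000-, 101-1*
[col 2] -01-1
Prime implicants: -0000, -01-1, 0-000, 000-0, 01011, 01110, 10-01, 1000-, 11100
PI chart (minterm → PIs covering it):
  0 | -0000,0-000,000-0
  2 | 000-0  (sole → essential)
  8 | 0-000  (sole → essential)
  11 | 01011  (sole → essential)
  14 | 01110  (sole → essential)
  16 | -0000,1000-
  17 | 10-01,1000-
  21 | -01-1,10-01
  23 | -01-1  (sole → essential)
  28 | 11100  (sole → essential)
Essential prime implicants: -01-1, 0-000, 000-0, 01011, 01110, 11100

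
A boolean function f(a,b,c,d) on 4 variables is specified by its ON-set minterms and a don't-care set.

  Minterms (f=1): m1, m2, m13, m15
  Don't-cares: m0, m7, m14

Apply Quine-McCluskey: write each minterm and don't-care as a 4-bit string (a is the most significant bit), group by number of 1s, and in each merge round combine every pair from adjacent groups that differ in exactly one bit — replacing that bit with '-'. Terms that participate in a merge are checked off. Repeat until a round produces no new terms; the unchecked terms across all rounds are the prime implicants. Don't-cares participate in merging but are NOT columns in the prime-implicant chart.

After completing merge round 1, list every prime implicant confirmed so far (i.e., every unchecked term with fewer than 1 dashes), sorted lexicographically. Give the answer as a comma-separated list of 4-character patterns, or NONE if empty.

NONE

size-2^0 implicants → 0000(✓)  0001(✓)  0010(✓)  0111(✓)  1101(✓)  1110(✓)  1111(✓)
size-2^1 implicants → -111  00-0  000-  11-1  111-
Unchecked terms (primes): -111, 00-0, 000-, 11-1, 111-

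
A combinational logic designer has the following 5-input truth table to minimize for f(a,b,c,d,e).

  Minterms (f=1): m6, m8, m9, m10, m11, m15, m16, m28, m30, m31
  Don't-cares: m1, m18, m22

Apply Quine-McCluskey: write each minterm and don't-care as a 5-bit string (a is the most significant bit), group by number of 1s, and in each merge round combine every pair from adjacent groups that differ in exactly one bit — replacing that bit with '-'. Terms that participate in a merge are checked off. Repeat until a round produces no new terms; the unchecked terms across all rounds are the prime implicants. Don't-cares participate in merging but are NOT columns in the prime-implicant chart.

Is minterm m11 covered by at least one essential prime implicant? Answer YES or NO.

size-2^0 implicants → 00001(✓)  00110(✓)  01000(✓)  01001(✓)  01010(✓)  01011(✓)  01111(✓)  10000(✓)  10010(✓)  10110(✓)  11100(✓)  11110(✓)  11111(✓)
size-2^1 implicants → -0110  -1111  0-001  01-11  010-0(✓)  010-1(✓)  0100-(✓)  0101-(✓)  1-110  10-10  100-0  111-0  1111-
size-2^2 implicants → 010--
Unchecked terms (primes): -0110, -1111, 0-001, 01-11, 010--, 1-110, 10-10, 100-0, 111-0, 1111-
Minterm coverage:
  m6 ⊆ -0110 [E]
  m8 ⊆ 010-- [E]
  m9 ⊆ 0-001,010--
  m10 ⊆ 010-- [E]
  m11 ⊆ 01-11,010--
  m15 ⊆ -1111,01-11
  m16 ⊆ 100-0 [E]
  m28 ⊆ 111-0 [E]
  m30 ⊆ 1-110,111-0,1111-
  m31 ⊆ -1111,1111-
E = {-0110, 010--, 100-0, 111-0}

YES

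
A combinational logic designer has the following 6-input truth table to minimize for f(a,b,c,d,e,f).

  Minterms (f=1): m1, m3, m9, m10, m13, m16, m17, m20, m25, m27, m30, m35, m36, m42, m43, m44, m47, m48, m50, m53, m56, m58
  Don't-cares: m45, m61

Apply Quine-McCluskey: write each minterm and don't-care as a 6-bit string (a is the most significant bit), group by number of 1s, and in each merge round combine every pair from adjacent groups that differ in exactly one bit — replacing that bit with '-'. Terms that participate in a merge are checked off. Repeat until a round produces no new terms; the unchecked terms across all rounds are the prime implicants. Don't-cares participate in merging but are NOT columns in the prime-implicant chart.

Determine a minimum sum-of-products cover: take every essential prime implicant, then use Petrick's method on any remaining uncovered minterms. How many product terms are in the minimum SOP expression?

11

size-2^0 implicants → 000001(✓)  000011(✓)  001001(✓)  001010(✓)  001101(✓)  010000(✓)  010001(✓)  010100(✓)  011001(✓)  011011(✓)  011110  100011(✓)  100100(✓)  101010(✓)  101011(✓)  101100(✓)  101101(✓)  101111(✓)  110000(✓)  110010(✓)  110101(✓)  111000(✓)  111010(✓)  111101(✓)
size-2^1 implicants → -00011  -01010  -01101  -10000  0-0001(✓)  0-1001(✓)  00-001(✓)  0000-1  001-01  01-001(✓)  010-00  01000-  0110-1  1-1010  1-1101  10-011  10-100  101-11  10101-  1011-1  10110-  11-000(✓)  11-010(✓)  11-101  1100-0(✓)  1110-0(✓)
size-2^2 implicants → 0--001  11-0-0
Unchecked terms (primes): -00011, -01010, -01101, -10000, 0--001, 0000-1, 001-01, 010-00, 01000-, 0110-1, 011110, 1-1010, 1-1101, 10-011, 10-100, 101-11, 10101-, 1011-1, 10110-, 11-0-0, 11-101
Minterm coverage:
  m1 ⊆ 0--001,0000-1
  m3 ⊆ -00011,0000-1
  m9 ⊆ 0--001,001-01
  m10 ⊆ -01010 [E]
  m13 ⊆ -01101,001-01
  m16 ⊆ -10000,010-00,01000-
  m17 ⊆ 0--001,01000-
  m20 ⊆ 010-00 [E]
  m25 ⊆ 0--001,0110-1
  m27 ⊆ 0110-1 [E]
  m30 ⊆ 011110 [E]
  m35 ⊆ -00011,10-011
  m36 ⊆ 10-100 [E]
  m42 ⊆ -01010,1-1010,10101-
  m43 ⊆ 10-011,101-11,10101-
  m44 ⊆ 10-100,10110-
  m47 ⊆ 101-11,1011-1
  m48 ⊆ -10000,11-0-0
  m50 ⊆ 11-0-0 [E]
  m53 ⊆ 11-101 [E]
  m56 ⊆ 11-0-0 [E]
  m58 ⊆ 1-1010,11-0-0
E = {-01010, 010-00, 0110-1, 011110, 10-100, 11-0-0, 11-101}
Petrick residual → -00011, -01101, 0--001, 101-11
Cover = b'c'd'ef + b'cd'ef' + b'cde'f + a'd'e'f + a'bc'e'f' + a'bcd'f + a'bcdef' + ab'de'f' + ab'cef + abd'f' + abde'f  |cover|=11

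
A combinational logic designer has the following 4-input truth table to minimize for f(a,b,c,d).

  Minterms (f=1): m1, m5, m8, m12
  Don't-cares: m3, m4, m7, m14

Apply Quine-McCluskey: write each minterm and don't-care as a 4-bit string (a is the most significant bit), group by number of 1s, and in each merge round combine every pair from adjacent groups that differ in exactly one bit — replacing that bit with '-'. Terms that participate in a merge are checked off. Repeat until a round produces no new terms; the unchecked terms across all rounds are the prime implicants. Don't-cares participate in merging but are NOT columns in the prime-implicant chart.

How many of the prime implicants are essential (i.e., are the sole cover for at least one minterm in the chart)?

2

Round 0: 0001✓ 0011✓ 0100✓ 0101✓ 0111✓ 1000✓ 1100✓ 1110✓
Round 1: -100 0-01✓ 0-11✓ 00-1✓ 01-1✓ 010- 1-00 11-0
Round 2: 0--1
PIs = {-100, 0--1, 010-, 1-00, 11-0}
Coverage chart:
  m1: 0--1 ←essential
  m5: 0--1,010-
  m8: 1-00 ←essential
  m12: -100,1-00,11-0
Essential: 0--1, 1-00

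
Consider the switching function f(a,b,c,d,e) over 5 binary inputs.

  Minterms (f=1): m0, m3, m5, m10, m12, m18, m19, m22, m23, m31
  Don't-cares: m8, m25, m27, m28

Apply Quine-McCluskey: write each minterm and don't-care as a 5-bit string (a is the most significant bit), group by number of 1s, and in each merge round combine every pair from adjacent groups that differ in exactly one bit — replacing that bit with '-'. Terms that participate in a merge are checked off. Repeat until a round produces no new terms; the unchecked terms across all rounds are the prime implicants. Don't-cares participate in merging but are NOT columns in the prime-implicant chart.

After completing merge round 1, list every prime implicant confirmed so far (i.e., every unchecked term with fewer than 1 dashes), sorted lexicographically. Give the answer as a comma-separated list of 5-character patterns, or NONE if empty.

00101

Round 0: 00000✓ 00011✓ 00101 01000✓ 01010✓ 01100✓ 10010✓ 10011✓ 10110✓ 10111✓ 11001✓ 11011✓ 11100✓ 11111✓
Round 1: -0011 -1100 0-000 01-00 010-0 1-011✓ 1-111✓ 10-10✓ 10-11✓ 1001-✓ 1011-✓ 11-11✓ 110-1
Round 2: 1--11 10-1-
PIs = {-0011, -1100, 0-000, 00101, 01-00, 010-0, 1--11, 10-1-, 110-1}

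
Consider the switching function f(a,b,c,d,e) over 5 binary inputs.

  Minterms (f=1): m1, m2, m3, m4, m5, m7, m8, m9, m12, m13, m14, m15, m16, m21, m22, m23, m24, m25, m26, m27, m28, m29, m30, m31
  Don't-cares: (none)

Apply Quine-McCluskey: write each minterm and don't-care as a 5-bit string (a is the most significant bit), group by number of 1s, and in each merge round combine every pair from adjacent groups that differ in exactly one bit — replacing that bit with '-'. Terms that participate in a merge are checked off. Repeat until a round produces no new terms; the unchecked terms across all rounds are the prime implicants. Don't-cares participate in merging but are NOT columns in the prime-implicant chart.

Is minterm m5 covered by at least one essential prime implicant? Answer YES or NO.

Round 0: 00001✓ 00010✓ 00011✓ 00100✓ 00101✓ 00111✓ 01000✓ 01001✓ 01100✓ 01101✓ 01110✓ 01111✓ 10000✓ 10101✓ 10110✓ 10111✓ 11000✓ 11001✓ 11010✓ 11011✓ 11100✓ 11101✓ 11110✓ 11111✓
Round 1: -0101✓ -0111✓ -1000✓ -1001✓ -1100✓ -1101✓ -1110✓ -1111✓ 0-001✓ 0-100✓ 0-101✓ 0-111✓ 00-01✓ 00-11✓ 000-1✓ 0001- 001-1✓ 0010-✓ 01-00✓ 01-01✓ 0100-✓ 011-0✓ 011-1✓ 0110-✓ 0111-✓ 1-000 1-101✓ 1-110✓ 1-111✓ 101-1✓ 1011-✓ 11-00✓ 11-01✓ 11-10✓ 11-11✓ 110-0✓ 110-1✓ 1100-✓ 1101-✓ 111-0✓ 111-1✓ 1110-✓ 1111-✓
Round 2: --101✓ --111✓ -01-1✓ -1-00✓ -1-01✓ -100-✓ -11-0✓ -11-1✓ -110-✓ -111-✓ 0--01 0-1-1✓ 0-10- 00--1 01-0-✓ 011--✓ 1-1-1✓ 1-11- 11--0✓ 11--1✓ 11-0-✓ 11-1-✓ 110--✓ 111--✓
Round 3: --1-1 -1-0- -11-- 11---
PIs = {--1-1, -1-0-, -11--, 0--01, 0-10-, 00--1, 0001-, 1-000, 1-11-, 11---}
Coverage chart:
  m1: 0--01,00--1
  m2: 0001- ←essential
  m3: 00--1,0001-
  m4: 0-10- ←essential
  m5: --1-1,0--01,0-10-,00--1
  m7: --1-1,00--1
  m8: -1-0- ←essential
  m9: -1-0-,0--01
  m12: -1-0-,-11--,0-10-
  m13: --1-1,-1-0-,-11--,0--01,0-10-
  m14: -11-- ←essential
  m15: --1-1,-11--
  m16: 1-000 ←essential
  m21: --1-1 ←essential
  m22: 1-11- ←essential
  m23: --1-1,1-11-
  m24: -1-0-,1-000,11---
  m25: -1-0-,11---
  m26: 11--- ←essential
  m27: 11--- ←essential
  m28: -1-0-,-11--,11---
  m29: --1-1,-1-0-,-11--,11---
  m30: -11--,1-11-,11---
  m31: --1-1,-11--,1-11-,11---
Essential: --1-1, -1-0-, -11--, 0-10-, 0001-, 1-000, 1-11-, 11---

YES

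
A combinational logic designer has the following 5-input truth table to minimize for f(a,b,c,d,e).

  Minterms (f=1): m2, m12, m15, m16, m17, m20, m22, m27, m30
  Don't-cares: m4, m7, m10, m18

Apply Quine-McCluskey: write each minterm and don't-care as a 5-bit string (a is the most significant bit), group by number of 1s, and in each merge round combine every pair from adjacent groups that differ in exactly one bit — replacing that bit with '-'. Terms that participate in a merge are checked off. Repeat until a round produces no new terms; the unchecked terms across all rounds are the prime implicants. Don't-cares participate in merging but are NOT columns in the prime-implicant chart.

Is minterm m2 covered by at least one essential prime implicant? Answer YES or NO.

[col 0] 00010*, 00100*, 00111*, 01010*, 01100*, 01111*, 10000*, 10001*, 10010*, 10100*, 10110*, 11011, 11110*
[col 1] -0010, -0100, 0-010, 0-100, 0-111, 1-110, 10-00*, 10-10*, 100-0*, 1000-, 101-0*
[col 2] 10--0
Prime implicants: -0010, -0100, 0-010, 0-100, 0-111, 1-110, 10--0, 1000-, 11011
PI chart (minterm → PIs covering it):
  2 | -0010,0-010
  12 | 0-100  (sole → essential)
  15 | 0-111  (sole → essential)
  16 | 10--0,1000-
  17 | 1000-  (sole → essential)
  20 | -0100,10--0
  22 | 1-110,10--0
  27 | 11011  (sole → essential)
  30 | 1-110  (sole → essential)
Essential prime implicants: 0-100, 0-111, 1-110, 1000-, 11011

NO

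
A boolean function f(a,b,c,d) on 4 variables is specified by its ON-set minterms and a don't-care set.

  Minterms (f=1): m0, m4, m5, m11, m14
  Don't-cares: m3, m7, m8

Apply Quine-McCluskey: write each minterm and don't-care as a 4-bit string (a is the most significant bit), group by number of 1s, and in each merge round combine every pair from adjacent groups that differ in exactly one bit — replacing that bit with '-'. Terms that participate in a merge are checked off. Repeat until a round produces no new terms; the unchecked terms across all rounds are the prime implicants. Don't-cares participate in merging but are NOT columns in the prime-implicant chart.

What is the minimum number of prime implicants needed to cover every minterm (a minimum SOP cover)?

size-2^0 implicants → 0000(✓)  0011(✓)  0100(✓)  0101(✓)  0111(✓)  1000(✓)  1011(✓)  1110
size-2^1 implicants → -000  -011  0-00  0-11  01-1  010-
Unchecked terms (primes): -000, -011, 0-00, 0-11, 01-1, 010-, 1110
Minterm coverage:
  m0 ⊆ -000,0-00
  m4 ⊆ 0-00,010-
  m5 ⊆ 01-1,010-
  m11 ⊆ -011 [E]
  m14 ⊆ 1110 [E]
E = {-011, 1110}
Petrick residual → -000, 010-
Cover = b'c'd' + b'cd + a'bc' + abcd'  |cover|=4

4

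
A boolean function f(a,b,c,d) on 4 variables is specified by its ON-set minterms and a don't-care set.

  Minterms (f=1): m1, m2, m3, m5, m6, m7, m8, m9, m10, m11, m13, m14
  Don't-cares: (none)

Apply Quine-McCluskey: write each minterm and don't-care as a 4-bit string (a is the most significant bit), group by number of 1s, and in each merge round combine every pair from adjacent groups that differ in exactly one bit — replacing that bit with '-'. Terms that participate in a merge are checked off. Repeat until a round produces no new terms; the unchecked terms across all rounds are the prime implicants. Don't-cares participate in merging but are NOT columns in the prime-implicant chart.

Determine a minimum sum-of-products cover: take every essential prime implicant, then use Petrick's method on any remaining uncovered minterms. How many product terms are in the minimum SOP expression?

4

size-2^0 implicants → 0001(✓)  0010(✓)  0011(✓)  0101(✓)  0110(✓)  0111(✓)  1000(✓)  1001(✓)  1010(✓)  1011(✓)  1101(✓)  1110(✓)
size-2^1 implicants → -001(✓)  -010(✓)  -011(✓)  -101(✓)  -110(✓)  0-01(✓)  0-10(✓)  0-11(✓)  00-1(✓)  001-(✓)  01-1(✓)  011-(✓)  1-01(✓)  1-10(✓)  10-0(✓)  10-1(✓)  100-(✓)  101-(✓)
size-2^2 implicants → --01  --10  -0-1  -01-  0--1  0-1-  10--
Unchecked terms (primes): --01, --10, -0-1, -01-, 0--1, 0-1-, 10--
Minterm coverage:
  m1 ⊆ --01,-0-1,0--1
  m2 ⊆ --10,-01-,0-1-
  m3 ⊆ -0-1,-01-,0--1,0-1-
  m5 ⊆ --01,0--1
  m6 ⊆ --10,0-1-
  m7 ⊆ 0--1,0-1-
  m8 ⊆ 10-- [E]
  m9 ⊆ --01,-0-1,10--
  m10 ⊆ --10,-01-,10--
  m11 ⊆ -0-1,-01-,10--
  m13 ⊆ --01 [E]
  m14 ⊆ --10 [E]
E = {--01, --10, 10--}
Petrick residual → 0--1
Cover = c'd + cd' + a'd + ab'  |cover|=4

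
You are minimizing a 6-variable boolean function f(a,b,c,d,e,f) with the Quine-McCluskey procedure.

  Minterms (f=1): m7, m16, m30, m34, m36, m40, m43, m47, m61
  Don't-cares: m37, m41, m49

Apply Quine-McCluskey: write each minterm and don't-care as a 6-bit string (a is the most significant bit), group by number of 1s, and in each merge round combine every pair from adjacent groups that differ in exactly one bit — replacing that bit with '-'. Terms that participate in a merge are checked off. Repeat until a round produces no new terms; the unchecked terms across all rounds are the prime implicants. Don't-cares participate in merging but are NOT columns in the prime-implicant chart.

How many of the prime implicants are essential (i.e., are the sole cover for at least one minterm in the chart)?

size-2^0 implicants → 000111  010000  011110  100010  100100(✓)  100101(✓)  101000(✓)  101001(✓)  101011(✓)  101111(✓)  110001  111101
size-2^1 implicants → 10010-  101-11  1010-1  10100-
Unchecked terms (primes): 000111, 010000, 011110, 100010, 10010-, 101-11, 1010-1, 10100-, 110001, 111101
Minterm coverage:
  m7 ⊆ 000111 [E]
  m16 ⊆ 010000 [E]
  m30 ⊆ 011110 [E]
  m34 ⊆ 100010 [E]
  m36 ⊆ 10010- [E]
  m40 ⊆ 10100- [E]
  m43 ⊆ 101-11,1010-1
  m47 ⊆ 101-11 [E]
  m61 ⊆ 111101 [E]
E = {000111, 010000, 011110, 100010, 10010-, 101-11, 10100-, 111101}

8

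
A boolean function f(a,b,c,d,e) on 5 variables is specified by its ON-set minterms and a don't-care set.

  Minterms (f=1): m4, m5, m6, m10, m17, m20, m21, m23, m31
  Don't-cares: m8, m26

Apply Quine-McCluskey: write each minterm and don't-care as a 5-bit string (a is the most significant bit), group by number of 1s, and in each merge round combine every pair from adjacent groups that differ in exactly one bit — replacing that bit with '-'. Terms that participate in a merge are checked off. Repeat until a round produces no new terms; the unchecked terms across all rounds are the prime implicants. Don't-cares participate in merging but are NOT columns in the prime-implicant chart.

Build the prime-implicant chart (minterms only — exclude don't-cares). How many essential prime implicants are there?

[col 0] 00100*, 00101*, 00110*, 01000*, 01010*, 10001*, 10100*, 10101*, 10111*, 11010*, 11111*
[col 1] -0100*, -0101*, -1010, 001-0, 0010-*, 010-0, 1-111, 10-01, 101-1, 1010-*
[col 2] -010-
Prime implicants: -010-, -1010, 001-0, 010-0, 1-111, 10-01, 101-1
PI chart (minterm → PIs covering it):
  4 | -010-,001-0
  5 | -010-  (sole → essential)
  6 | 001-0  (sole → essential)
  10 | -1010,010-0
  17 | 10-01  (sole → essential)
  20 | -010-  (sole → essential)
  21 | -010-,10-01,101-1
  23 | 1-111,101-1
  31 | 1-111  (sole → essential)
Essential prime implicants: -010-, 001-0, 1-111, 10-01

4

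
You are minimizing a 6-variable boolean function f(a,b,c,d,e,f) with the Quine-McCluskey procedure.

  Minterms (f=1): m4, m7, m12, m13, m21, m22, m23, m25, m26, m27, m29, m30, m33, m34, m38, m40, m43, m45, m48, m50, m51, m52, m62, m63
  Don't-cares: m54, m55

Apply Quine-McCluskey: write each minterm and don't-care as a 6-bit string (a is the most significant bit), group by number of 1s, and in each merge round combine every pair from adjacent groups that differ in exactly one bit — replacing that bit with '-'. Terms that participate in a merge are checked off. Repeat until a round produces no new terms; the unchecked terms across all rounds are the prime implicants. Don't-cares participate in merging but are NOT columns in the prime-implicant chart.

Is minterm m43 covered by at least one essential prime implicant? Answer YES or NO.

Round 0: 000100✓ 000111✓ 001100✓ 001101✓ 010101✓ 010110✓ 010111✓ 011001✓ 011010✓ 011011✓ 011101✓ 011110✓ 100001 100010✓ 100110✓ 101000 101011 101101✓ 110000✓ 110010✓ 110011✓ 110100✓ 110110✓ 110111✓ 111110✓ 111111✓
Round 1: -01101 -10110✓ -10111✓ -11110✓ 0-0111 0-1101 00-100 00110- 01-101 01-110✓ 0101-1 01011-✓ 011-01 011-10 0110-1 01101- 1-0010✓ 1-0110✓ 100-10✓ 11-110✓ 11-111✓ 110-00✓ 110-10✓ 110-11✓ 1100-0✓ 11001-✓ 1101-0✓ 11011-✓ 11111-✓
Round 2: -1-110 -1011- 1-0-10 11-11- 110--0 110-1-
PIs = {-01101, -1-110, -1011-, 0-0111, 0-1101, 00-100, 00110-, 01-101, 0101-1, 011-01, 011-10, 0110-1, 01101-, 1-0-10, 100001, 101000, 101011, 11-11-, 110--0, 110-1-}
Coverage chart:
  m4: 00-100 ←essential
  m7: 0-0111 ←essential
  m12: 00-100,00110-
  m13: -01101,0-1101,00110-
  m21: 01-101,0101-1
  m22: -1-110,-1011-
  m23: -1011-,0-0111,0101-1
  m25: 011-01,0110-1
  m26: 011-10,01101-
  m27: 0110-1,01101-
  m29: 0-1101,01-101,011-01
  m30: -1-110,011-10
  m33: 100001 ←essential
  m34: 1-0-10 ←essential
  m38: 1-0-10 ←essential
  m40: 101000 ←essential
  m43: 101011 ←essential
  m45: -01101 ←essential
  m48: 110--0 ←essential
  m50: 1-0-10,110--0,110-1-
  m51: 110-1- ←essential
  m52: 110--0 ←essential
  m62: -1-110,11-11-
  m63: 11-11- ←essential
Essential: -01101, 0-0111, 00-100, 1-0-10, 100001, 101000, 101011, 11-11-, 110--0, 110-1-

YES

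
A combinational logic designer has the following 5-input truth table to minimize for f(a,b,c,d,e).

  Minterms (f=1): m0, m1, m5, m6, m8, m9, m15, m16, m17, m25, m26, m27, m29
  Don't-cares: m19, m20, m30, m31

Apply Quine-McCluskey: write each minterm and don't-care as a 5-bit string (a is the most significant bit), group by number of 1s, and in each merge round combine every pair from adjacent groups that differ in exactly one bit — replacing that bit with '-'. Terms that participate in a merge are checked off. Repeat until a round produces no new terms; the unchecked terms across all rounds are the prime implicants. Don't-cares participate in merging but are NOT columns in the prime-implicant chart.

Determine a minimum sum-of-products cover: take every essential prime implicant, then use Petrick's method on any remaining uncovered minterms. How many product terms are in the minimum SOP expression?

7

Round 0: 00000✓ 00001✓ 00101✓ 00110 01000✓ 01001✓ 01111✓ 10000✓ 10001✓ 10011✓ 10100✓ 11001✓ 11010✓ 11011✓ 11101✓ 11110✓ 11111✓
Round 1: -0000✓ -0001✓ -1001✓ -1111 0-000✓ 0-001✓ 00-01 0000-✓ 0100-✓ 1-001✓ 1-011✓ 10-00 100-1✓ 1000-✓ 11-01✓ 11-10✓ 11-11✓ 110-1✓ 1101-✓ 111-1✓ 1111-✓
Round 2: --001 -000- 0-00- 1-0-1 11--1 11-1-
PIs = {--001, -000-, -1111, 0-00-, 00-01, 00110, 1-0-1, 10-00, 11--1, 11-1-}
Coverage chart:
  m0: -000-,0-00-
  m1: --001,-000-,0-00-,00-01
  m5: 00-01 ←essential
  m6: 00110 ←essential
  m8: 0-00- ←essential
  m9: --001,0-00-
  m15: -1111 ←essential
  m16: -000-,10-00
  m17: --001,-000-,1-0-1
  m25: --001,1-0-1,11--1
  m26: 11-1- ←essential
  m27: 1-0-1,11--1,11-1-
  m29: 11--1 ←essential
Essential: -1111, 0-00-, 00-01, 00110, 11--1, 11-1-
Petrick residual → -000-
Min cover (7 terms): b'c'd' + bcde + a'c'd' + a'b'd'e + a'b'cde' + abe + abd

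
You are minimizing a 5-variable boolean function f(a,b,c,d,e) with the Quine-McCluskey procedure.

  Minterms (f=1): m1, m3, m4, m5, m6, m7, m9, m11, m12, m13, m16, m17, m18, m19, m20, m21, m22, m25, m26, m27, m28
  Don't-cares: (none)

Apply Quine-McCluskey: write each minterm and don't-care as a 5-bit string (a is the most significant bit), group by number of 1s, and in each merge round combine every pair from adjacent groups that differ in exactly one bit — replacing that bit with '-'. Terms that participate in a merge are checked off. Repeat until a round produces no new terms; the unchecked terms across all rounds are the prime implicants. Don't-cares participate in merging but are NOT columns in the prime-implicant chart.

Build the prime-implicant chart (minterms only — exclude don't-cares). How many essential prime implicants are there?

[col 0] 00001*, 00011*, 00100*, 00101*, 00110*, 00111*, 01001*, 01011*, 01100*, 01101*, 10000*, 10001*, 10010*, 10011*, 10100*, 10101*, 10110*, 11001*, 11010*, 11011*, 11100*
[col 1] -0001*, -0011*, -0100*, -0101*, -0110*, -1001*, -1011*, -1100*, 0-001*, 0-011*, 0-100*, 0-101*, 00-01*, 00-11*, 000-1*, 001-0*, 001-1*, 0010-*, 0011-*, 01-01*, 010-1*, 0110-*, 1-001*, 1-010*, 1-011*, 1-100*, 10-00*, 10-01*, 10-10*, 100-0*, 100-1*, 1000-*, 1001-*, 101-0*, 1010-*, 110-1*, 1101-*
[col 2] --001*, --011*, --100, -0-01, -00-1*, -01-0, -010-, -10-1*, 0--01, 0-0-1*, 0-10-, 00--1, 001--, 1-0-1*, 1-01-, 10--0, 10-0-, 100--
[col 3] --0-1
Prime implicants: --0-1, --100, -0-01, -01-0, -010-, 0--01, 0-10-, 00--1, 001--, 1-01-, 10--0, 10-0-, 100--
PI chart (minterm → PIs covering it):
  1 | --0-1,-0-01,0--01,00--1
  3 | --0-1,00--1
  4 | --100,-01-0,-010-,0-10-,001--
  5 | -0-01,-010-,0--01,0-10-,00--1,001--
  6 | -01-0,001--
  7 | 00--1,001--
  9 | --0-1,0--01
  11 | --0-1  (sole → essential)
  12 | --100,0-10-
  13 | 0--01,0-10-
  16 | 10--0,10-0-,100--
  17 | --0-1,-0-01,10-0-,100--
  18 | 1-01-,10--0,100--
  19 | --0-1,1-01-,100--
  20 | --100,-01-0,-010-,10--0,10-0-
  21 | -0-01,-010-,10-0-
  22 | -01-0,10--0
  25 | --0-1  (sole → essential)
  26 | 1-01-  (sole → essential)
  27 | --0-1,1-01-
  28 | --100  (sole → essential)
Essential prime implicants: --0-1, --100, 1-01-

3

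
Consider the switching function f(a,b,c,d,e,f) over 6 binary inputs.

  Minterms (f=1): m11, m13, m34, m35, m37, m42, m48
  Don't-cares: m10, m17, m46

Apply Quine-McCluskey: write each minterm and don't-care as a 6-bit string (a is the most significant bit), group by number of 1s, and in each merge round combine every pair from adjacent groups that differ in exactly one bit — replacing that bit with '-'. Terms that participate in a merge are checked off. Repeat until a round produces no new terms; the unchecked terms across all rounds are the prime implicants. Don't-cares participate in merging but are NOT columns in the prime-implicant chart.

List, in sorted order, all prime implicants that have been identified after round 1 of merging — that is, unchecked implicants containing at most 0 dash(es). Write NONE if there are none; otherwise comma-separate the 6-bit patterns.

001101, 010001, 100101, 110000

Round 0: 001010✓ 001011✓ 001101 010001 100010✓ 100011✓ 100101 101010✓ 101110✓ 110000
Round 1: -01010 00101- 10-010 10001- 101-10
PIs = {-01010, 00101-, 001101, 010001, 10-010, 10001-, 100101, 101-10, 110000}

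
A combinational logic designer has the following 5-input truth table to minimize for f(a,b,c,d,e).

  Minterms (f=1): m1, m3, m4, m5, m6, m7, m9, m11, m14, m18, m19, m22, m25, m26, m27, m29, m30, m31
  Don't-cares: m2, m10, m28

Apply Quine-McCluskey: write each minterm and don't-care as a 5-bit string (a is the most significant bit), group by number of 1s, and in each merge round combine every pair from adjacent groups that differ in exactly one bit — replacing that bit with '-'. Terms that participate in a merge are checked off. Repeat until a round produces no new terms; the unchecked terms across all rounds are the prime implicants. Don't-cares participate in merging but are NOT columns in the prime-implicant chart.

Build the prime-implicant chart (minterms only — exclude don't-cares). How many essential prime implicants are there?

3

[col 0] 00001*, 00010*, 00011*, 00100*, 00101*, 00110*, 00111*, 01001*, 01010*, 01011*, 01110*, 10010*, 10011*, 10110*, 11001*, 11010*, 11011*, 11100*, 11101*, 11110*, 11111*
[col 1] -0010*, -0011*, -0110*, -1001*, -1010*, -1011*, -1110*, 0-001*, 0-010*, 0-011*, 0-110*, 00-01*, 00-10*, 00-11*, 000-1*, 0001-*, 001-0*, 001-1*, 0010-*, 0011-*, 01-10*, 010-1*, 0101-*, 1-010*, 1-011*, 1-110*, 10-10*, 1001-*, 11-01*, 11-10*, 11-11*, 110-1*, 1101-*, 111-0*, 111-1*, 1110-*, 1111-*
[col 2] --010*, --011*, --110*, -0-10*, -001-*, -1-10*, -10-1, -101-*, 0--10*, 0-0-1, 0-01-*, 00--1, 00-1-, 001--, 1--10*, 1-01-*, 11--1, 11-1-, 111--
[col 3] ---10, --01-
Prime implicants: ---10, --01-, -10-1, 0-0-1, 00--1, 00-1-, 001--, 11--1, 11-1-, 111--
PI chart (minterm → PIs covering it):
  1 | 0-0-1,00--1
  3 | --01-,0-0-1,00--1,00-1-
  4 | 001--  (sole → essential)
  5 | 00--1,001--
  6 | ---10,00-1-,001--
  7 | 00--1,00-1-,001--
  9 | -10-1,0-0-1
  11 | --01-,-10-1,0-0-1
  14 | ---10  (sole → essential)
  18 | ---10,--01-
  19 | --01-  (sole → essential)
  22 | ---10  (sole → essential)
  25 | -10-1,11--1
  26 | ---10,--01-,11-1-
  27 | --01-,-10-1,11--1,11-1-
  29 | 11--1,111--
  30 | ---10,11-1-,111--
  31 | 11--1,11-1-,111--
Essential prime implicants: ---10, --01-, 001--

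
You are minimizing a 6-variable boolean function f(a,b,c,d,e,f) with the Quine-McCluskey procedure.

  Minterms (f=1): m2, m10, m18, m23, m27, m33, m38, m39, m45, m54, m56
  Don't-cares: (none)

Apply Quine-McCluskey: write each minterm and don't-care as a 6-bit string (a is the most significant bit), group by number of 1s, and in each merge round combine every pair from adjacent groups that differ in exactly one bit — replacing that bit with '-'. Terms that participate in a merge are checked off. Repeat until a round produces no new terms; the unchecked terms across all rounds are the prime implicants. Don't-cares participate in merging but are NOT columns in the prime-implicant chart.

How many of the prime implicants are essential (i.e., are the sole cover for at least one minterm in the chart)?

size-2^0 implicants → 000010(✓)  001010(✓)  010010(✓)  010111  011011  100001  100110(✓)  100111(✓)  101101  110110(✓)  111000
size-2^1 implicants → 0-0010  00-010  1-0110  10011-
Unchecked terms (primes): 0-0010, 00-010, 010111, 011011, 1-0110, 100001, 10011-, 101101, 111000
Minterm coverage:
  m2 ⊆ 0-0010,00-010
  m10 ⊆ 00-010 [E]
  m18 ⊆ 0-0010 [E]
  m23 ⊆ 010111 [E]
  m27 ⊆ 011011 [E]
  m33 ⊆ 100001 [E]
  m38 ⊆ 1-0110,10011-
  m39 ⊆ 10011- [E]
  m45 ⊆ 101101 [E]
  m54 ⊆ 1-0110 [E]
  m56 ⊆ 111000 [E]
E = {0-0010, 00-010, 010111, 011011, 1-0110, 100001, 10011-, 101101, 111000}

9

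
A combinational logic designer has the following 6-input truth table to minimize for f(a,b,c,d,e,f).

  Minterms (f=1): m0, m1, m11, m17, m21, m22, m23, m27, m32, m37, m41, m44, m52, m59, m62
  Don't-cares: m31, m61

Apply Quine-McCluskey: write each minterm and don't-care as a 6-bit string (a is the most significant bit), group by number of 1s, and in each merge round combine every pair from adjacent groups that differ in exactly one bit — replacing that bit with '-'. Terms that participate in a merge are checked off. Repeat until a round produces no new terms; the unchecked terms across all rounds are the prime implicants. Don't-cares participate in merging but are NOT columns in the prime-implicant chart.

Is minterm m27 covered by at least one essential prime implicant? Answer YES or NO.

[col 0] 000000*, 000001*, 001011*, 010001*, 010101*, 010110*, 010111*, 011011*, 011111*, 100000*, 100101, 101001, 101100, 110100, 111011*, 111101, 111110
[col 1] -00000, -11011, 0-0001, 0-1011, 00000-, 01-111, 010-01, 0101-1, 01011-, 011-11
Prime implicants: -00000, -11011, 0-0001, 0-1011, 00000-, 01-111, 010-01, 0101-1, 01011-, 011-11, 100101, 101001, 101100, 110100, 111101, 111110
PI chart (minterm → PIs covering it):
  0 | -00000,00000-
  1 | 0-0001,00000-
  11 | 0-1011  (sole → essential)
  17 | 0-0001,010-01
  21 | 010-01,0101-1
  22 | 01011-  (sole → essential)
  23 | 01-111,0101-1,01011-
  27 | -11011,0-1011,011-11
  32 | -00000  (sole → essential)
  37 | 100101  (sole → essential)
  41 | 101001  (sole → essential)
  44 | 101100  (sole → essential)
  52 | 110100  (sole → essential)
  59 | -11011  (sole → essential)
  62 | 111110  (sole → essential)
Essential prime implicants: -00000, -11011, 0-1011, 01011-, 100101, 101001, 101100, 110100, 111110

YES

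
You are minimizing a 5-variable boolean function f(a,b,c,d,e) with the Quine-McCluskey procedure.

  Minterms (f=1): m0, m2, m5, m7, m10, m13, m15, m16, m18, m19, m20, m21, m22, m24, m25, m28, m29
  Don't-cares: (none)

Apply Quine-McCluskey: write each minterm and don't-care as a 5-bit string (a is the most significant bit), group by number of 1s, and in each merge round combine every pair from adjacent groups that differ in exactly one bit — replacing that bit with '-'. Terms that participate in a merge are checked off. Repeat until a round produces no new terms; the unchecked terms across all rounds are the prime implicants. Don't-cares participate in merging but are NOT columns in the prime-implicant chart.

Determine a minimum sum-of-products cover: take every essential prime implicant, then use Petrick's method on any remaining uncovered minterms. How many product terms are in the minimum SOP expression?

7

[col 0] 00000*, 00010*, 00101*, 00111*, 01010*, 01101*, 01111*, 10000*, 10010*, 10011*, 10100*, 10101*, 10110*, 11000*, 11001*, 11100*, 11101*
[col 1] -0000*, -0010*, -0101*, -1101*, 0-010, 0-101*, 0-111*, 000-0*, 001-1*, 011-1*, 1-000*, 1-100*, 1-101*, 10-00*, 10-10*, 100-0*, 1001-, 101-0*, 1010-*, 11-00*, 11-01*, 1100-*, 1110-*
[col 2] --101, -00-0, 0-1-1, 1--00, 1-10-, 10--0, 11-0-
Prime implicants: --101, -00-0, 0-010, 0-1-1, 1--00, 1-10-, 10--0, 1001-, 11-0-
PI chart (minterm → PIs covering it):
  0 | -00-0  (sole → essential)
  2 | -00-0,0-010
  5 | --101,0-1-1
  7 | 0-1-1  (sole → essential)
  10 | 0-010  (sole → essential)
  13 | --101,0-1-1
  15 | 0-1-1  (sole → essential)
  16 | -00-0,1--00,10--0
  18 | -00-0,10--0,1001-
  19 | 1001-  (sole → essential)
  20 | 1--00,1-10-,10--0
  21 | --101,1-10-
  22 | 10--0  (sole → essential)
  24 | 1--00,11-0-
  25 | 11-0-  (sole → essential)
  28 | 1--00,1-10-,11-0-
  29 | --101,1-10-,11-0-
Essential prime implicants: -00-0, 0-010, 0-1-1, 10--0, 1001-, 11-0-
Petrick residual → --101
Minimum SOP uses 7 PIs: cd'e + b'c'e' + a'c'de' + a'ce + ab'e' + ab'c'd + abd'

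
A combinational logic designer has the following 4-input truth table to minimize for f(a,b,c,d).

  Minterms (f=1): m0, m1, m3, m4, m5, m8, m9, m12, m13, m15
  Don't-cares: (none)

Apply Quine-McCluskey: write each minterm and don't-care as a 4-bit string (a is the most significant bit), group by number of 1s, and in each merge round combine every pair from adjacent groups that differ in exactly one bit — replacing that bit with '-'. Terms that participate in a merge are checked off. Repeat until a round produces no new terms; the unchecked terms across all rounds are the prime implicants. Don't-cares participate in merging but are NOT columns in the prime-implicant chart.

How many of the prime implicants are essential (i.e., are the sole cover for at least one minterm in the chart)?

[col 0] 0000*, 0001*, 0011*, 0100*, 0101*, 1000*, 1001*, 1100*, 1101*, 1111*
[col 1] -000*, -001*, -100*, -101*, 0-00*, 0-01*, 00-1, 000-*, 010-*, 1-00*, 1-01*, 100-*, 11-1, 110-*
[col 2] --00*, --01*, -00-*, -10-*, 0-0-*, 1-0-*
[col 3] --0-
Prime implicants: --0-, 00-1, 11-1
PI chart (minterm → PIs covering it):
  0 | --0-  (sole → essential)
  1 | --0-,00-1
  3 | 00-1  (sole → essential)
  4 | --0-  (sole → essential)
  5 | --0-  (sole → essential)
  8 | --0-  (sole → essential)
  9 | --0-  (sole → essential)
  12 | --0-  (sole → essential)
  13 | --0-,11-1
  15 | 11-1  (sole → essential)
Essential prime implicants: --0-, 00-1, 11-1

3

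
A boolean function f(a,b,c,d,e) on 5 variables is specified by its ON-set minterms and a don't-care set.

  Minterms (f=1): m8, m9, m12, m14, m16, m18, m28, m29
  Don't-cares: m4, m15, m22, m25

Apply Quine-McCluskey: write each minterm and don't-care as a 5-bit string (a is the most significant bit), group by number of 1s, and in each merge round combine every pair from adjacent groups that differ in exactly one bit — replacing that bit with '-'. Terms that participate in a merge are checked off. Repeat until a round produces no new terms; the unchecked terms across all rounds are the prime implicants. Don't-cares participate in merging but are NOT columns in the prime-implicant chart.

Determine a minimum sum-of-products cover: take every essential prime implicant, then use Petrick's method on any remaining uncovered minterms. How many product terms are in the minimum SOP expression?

4

size-2^0 implicants → 00100(✓)  01000(✓)  01001(✓)  01100(✓)  01110(✓)  01111(✓)  10000(✓)  10010(✓)  10110(✓)  11001(✓)  11100(✓)  11101(✓)
size-2^1 implicants → -1001  -1100  0-100  01-00  0100-  011-0  0111-  10-10  100-0  11-01  1110-
Unchecked terms (primes): -1001, -1100, 0-100, 01-00, 0100-, 011-0, 0111-, 10-10, 100-0, 11-01, 1110-
Minterm coverage:
  m8 ⊆ 01-00,0100-
  m9 ⊆ -1001,0100-
  m12 ⊆ -1100,0-100,01-00,011-0
  m14 ⊆ 011-0,0111-
  m16 ⊆ 100-0 [E]
  m18 ⊆ 10-10,100-0
  m28 ⊆ -1100,1110-
  m29 ⊆ 11-01,1110-
E = {100-0}
Petrick residual → 0100-, 011-0, 1110-
Cover = a'bc'd' + a'bce' + ab'c'e' + abcd'  |cover|=4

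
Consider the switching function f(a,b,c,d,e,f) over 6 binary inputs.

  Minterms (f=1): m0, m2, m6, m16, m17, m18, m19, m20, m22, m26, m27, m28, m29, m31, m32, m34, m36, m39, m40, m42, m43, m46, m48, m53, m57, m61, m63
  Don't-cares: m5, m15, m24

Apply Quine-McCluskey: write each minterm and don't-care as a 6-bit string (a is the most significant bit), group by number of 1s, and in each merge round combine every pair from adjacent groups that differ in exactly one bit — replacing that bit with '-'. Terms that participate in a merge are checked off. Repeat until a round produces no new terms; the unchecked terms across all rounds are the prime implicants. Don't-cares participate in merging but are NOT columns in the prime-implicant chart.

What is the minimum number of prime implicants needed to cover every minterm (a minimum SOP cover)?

13

[col 0] 000000*, 000010*, 000101, 000110*, 001111*, 010000*, 010001*, 010010*, 010011*, 010100*, 010110*, 011000*, 011010*, 011011*, 011100*, 011101*, 011111*, 100000*, 100010*, 100100*, 100111, 101000*, 101010*, 101011*, 101110*, 110000*, 110101*, 111001*, 111101*, 111111*
[col 1] -00000*, -00010*, -10000*, -11101*, -11111*, 0-0000*, 0-0010*, 0-0110*, 0-1111, 000-10*, 0000-0*, 01-000*, 01-010*, 01-011*, 01-100*, 010-00*, 010-10*, 0100-0*, 0100-1*, 01000-*, 01001-*, 0101-0*, 011-00*, 011-11, 0110-0*, 01101-*, 0111-1*, 01110-, 1-0000*, 10-000*, 10-010*, 100-00, 1000-0*, 101-10, 1010-0*, 10101-, 11-101, 111-01, 1111-1*
[col 2] --0000, -000-0, -111-1, 0-0-10, 0-00-0, 01--00, 01-0-0, 01-01-, 010--0, 0100--, 10-0-0
Prime implicants: --0000, -000-0, -111-1, 0-0-10, 0-00-0, 0-1111, 000101, 01--00, 01-0-0, 01-01-, 010--0, 0100--, 011-11, 01110-, 10-0-0, 100-00, 100111, 101-10, 10101-, 11-101, 111-01
PI chart (minterm → PIs covering it):
  0 | --0000,-000-0,0-00-0
  2 | -000-0,0-0-10,0-00-0
  6 | 0-0-10  (sole → essential)
  16 | --0000,0-00-0,01--00,01-0-0,010--0,0100--
  17 | 0100--  (sole → essential)
  18 | 0-0-10,0-00-0,01-0-0,01-01-,010--0,0100--
  19 | 01-01-,0100--
  20 | 01--00,010--0
  22 | 0-0-10,010--0
  26 | 01-0-0,01-01-
  27 | 01-01-,011-11
  28 | 01--00,01110-
  29 | -111-1,01110-
  31 | -111-1,0-1111,011-11
  32 | --0000,-000-0,10-0-0,100-00
  34 | -000-0,10-0-0
  36 | 100-00  (sole → essential)
  39 | 100111  (sole → essential)
  40 | 10-0-0  (sole → essential)
  42 | 10-0-0,101-10,10101-
  43 | 10101-  (sole → essential)
  46 | 101-10  (sole → essential)
  48 | --0000  (sole → essential)
  53 | 11-101  (sole → essential)
  57 | 111-01  (sole → essential)
  61 | -111-1,11-101,111-01
  63 | -111-1  (sole → essential)
Essential prime implicants: --0000, -111-1, 0-0-10, 0100--, 10-0-0, 100-00, 100111, 101-10, 10101-, 11-101, 111-01
Petrick residual → 01--00, 01-01-
Minimum SOP uses 13 PIs: c'd'e'f' + bcdf + a'c'ef' + a'be'f' + a'bd'e + a'bc'd' + ab'd'f' + ab'c'e'f' + ab'c'def + ab'cef' + ab'cd'e + abde'f + abce'f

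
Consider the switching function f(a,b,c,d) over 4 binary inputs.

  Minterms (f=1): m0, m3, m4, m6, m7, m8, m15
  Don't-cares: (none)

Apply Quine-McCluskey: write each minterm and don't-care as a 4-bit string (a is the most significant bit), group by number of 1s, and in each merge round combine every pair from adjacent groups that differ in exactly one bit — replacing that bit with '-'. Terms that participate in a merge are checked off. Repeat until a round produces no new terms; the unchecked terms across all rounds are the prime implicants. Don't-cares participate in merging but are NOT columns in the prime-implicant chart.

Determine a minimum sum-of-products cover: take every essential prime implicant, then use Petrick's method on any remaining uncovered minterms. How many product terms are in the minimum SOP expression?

4

[col 0] 0000*, 0011*, 0100*, 0110*, 0111*, 1000*, 1111*
[col 1] -000, -111, 0-00, 0-11, 01-0, 011-
Prime implicants: -000, -111, 0-00, 0-11, 01-0, 011-
PI chart (minterm → PIs covering it):
  0 | -000,0-00
  3 | 0-11  (sole → essential)
  4 | 0-00,01-0
  6 | 01-0,011-
  7 | -111,0-11,011-
  8 | -000  (sole → essential)
  15 | -111  (sole → essential)
Essential prime implicants: -000, -111, 0-11
Petrick residual → 01-0
Minimum SOP uses 4 PIs: b'c'd' + bcd + a'cd + a'bd'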